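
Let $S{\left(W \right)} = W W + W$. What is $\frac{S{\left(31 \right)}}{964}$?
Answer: $\frac{248}{241} \approx 1.029$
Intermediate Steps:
$S{\left(W \right)} = W + W^{2}$ ($S{\left(W \right)} = W^{2} + W = W + W^{2}$)
$\frac{S{\left(31 \right)}}{964} = \frac{31 \left(1 + 31\right)}{964} = 31 \cdot 32 \cdot \frac{1}{964} = 992 \cdot \frac{1}{964} = \frac{248}{241}$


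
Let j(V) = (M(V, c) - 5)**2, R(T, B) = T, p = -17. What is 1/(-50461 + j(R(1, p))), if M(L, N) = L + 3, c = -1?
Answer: -1/50460 ≈ -1.9818e-5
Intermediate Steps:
M(L, N) = 3 + L
j(V) = (-2 + V)**2 (j(V) = ((3 + V) - 5)**2 = (-2 + V)**2)
1/(-50461 + j(R(1, p))) = 1/(-50461 + (-2 + 1)**2) = 1/(-50461 + (-1)**2) = 1/(-50461 + 1) = 1/(-50460) = -1/50460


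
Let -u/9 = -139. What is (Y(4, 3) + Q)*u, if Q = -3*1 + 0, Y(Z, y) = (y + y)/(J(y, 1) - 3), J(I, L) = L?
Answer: -7506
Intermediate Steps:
u = 1251 (u = -9*(-139) = 1251)
Y(Z, y) = -y (Y(Z, y) = (y + y)/(1 - 3) = (2*y)/(-2) = (2*y)*(-½) = -y)
Q = -3 (Q = -3 + 0 = -3)
(Y(4, 3) + Q)*u = (-1*3 - 3)*1251 = (-3 - 3)*1251 = -6*1251 = -7506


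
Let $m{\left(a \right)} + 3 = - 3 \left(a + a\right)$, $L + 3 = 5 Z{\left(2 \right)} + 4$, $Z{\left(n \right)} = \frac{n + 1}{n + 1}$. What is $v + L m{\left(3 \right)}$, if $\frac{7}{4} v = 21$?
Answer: $-114$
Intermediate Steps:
$v = 12$ ($v = \frac{4}{7} \cdot 21 = 12$)
$Z{\left(n \right)} = 1$ ($Z{\left(n \right)} = \frac{1 + n}{1 + n} = 1$)
$L = 6$ ($L = -3 + \left(5 \cdot 1 + 4\right) = -3 + \left(5 + 4\right) = -3 + 9 = 6$)
$m{\left(a \right)} = -3 - 6 a$ ($m{\left(a \right)} = -3 - 3 \left(a + a\right) = -3 - 3 \cdot 2 a = -3 - 6 a$)
$v + L m{\left(3 \right)} = 12 + 6 \left(-3 - 18\right) = 12 + 6 \left(-21\right) = 12 - 126 = -114$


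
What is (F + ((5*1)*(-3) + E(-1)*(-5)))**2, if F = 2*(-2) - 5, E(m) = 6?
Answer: 2916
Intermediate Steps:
F = -9 (F = -4 - 5 = -9)
(F + ((5*1)*(-3) + E(-1)*(-5)))**2 = (-9 + ((5*1)*(-3) + 6*(-5)))**2 = (-9 + (5*(-3) - 30))**2 = (-9 + (-15 - 30))**2 = (-9 - 45)**2 = (-54)**2 = 2916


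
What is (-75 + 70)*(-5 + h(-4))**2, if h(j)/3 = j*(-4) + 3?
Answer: -13520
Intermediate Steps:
h(j) = 9 - 12*j (h(j) = 3*(j*(-4) + 3) = 3*(-4*j + 3) = 3*(3 - 4*j) = 9 - 12*j)
(-75 + 70)*(-5 + h(-4))**2 = (-75 + 70)*(-5 + (9 - 12*(-4)))**2 = -5*(-5 + (9 + 48))**2 = -5*(-5 + 57)**2 = -5*52**2 = -5*2704 = -13520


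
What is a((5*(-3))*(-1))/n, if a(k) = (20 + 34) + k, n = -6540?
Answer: -23/2180 ≈ -0.010550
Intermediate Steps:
a(k) = 54 + k
a((5*(-3))*(-1))/n = (54 + (5*(-3))*(-1))/(-6540) = (54 - 15*(-1))*(-1/6540) = (54 + 15)*(-1/6540) = 69*(-1/6540) = -23/2180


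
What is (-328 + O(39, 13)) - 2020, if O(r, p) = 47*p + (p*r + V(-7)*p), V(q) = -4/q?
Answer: -8558/7 ≈ -1222.6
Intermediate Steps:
O(r, p) = 333*p/7 + p*r (O(r, p) = 47*p + (p*r + (-4/(-7))*p) = 47*p + (p*r + (-4*(-⅐))*p) = 47*p + (p*r + 4*p/7) = 47*p + (4*p/7 + p*r) = 333*p/7 + p*r)
(-328 + O(39, 13)) - 2020 = (-328 + (⅐)*13*(333 + 7*39)) - 2020 = (-328 + (⅐)*13*(333 + 273)) - 2020 = (-328 + (⅐)*13*606) - 2020 = (-328 + 7878/7) - 2020 = 5582/7 - 2020 = -8558/7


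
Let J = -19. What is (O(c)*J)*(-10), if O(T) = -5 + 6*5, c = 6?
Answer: 4750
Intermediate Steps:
O(T) = 25 (O(T) = -5 + 30 = 25)
(O(c)*J)*(-10) = (25*(-19))*(-10) = -475*(-10) = 4750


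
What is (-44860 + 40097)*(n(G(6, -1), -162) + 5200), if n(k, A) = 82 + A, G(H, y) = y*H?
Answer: -24386560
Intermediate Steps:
G(H, y) = H*y
(-44860 + 40097)*(n(G(6, -1), -162) + 5200) = (-44860 + 40097)*((82 - 162) + 5200) = -4763*(-80 + 5200) = -4763*5120 = -24386560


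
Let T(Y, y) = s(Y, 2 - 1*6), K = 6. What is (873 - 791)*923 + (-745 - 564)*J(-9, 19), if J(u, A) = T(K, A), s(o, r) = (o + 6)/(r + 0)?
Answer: 79613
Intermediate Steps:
s(o, r) = (6 + o)/r
T(Y, y) = -3/2 - Y/4 (T(Y, y) = (6 + Y)/(2 - 1*6) = (6 + Y)/(2 - 6) = (6 + Y)/(-4) = -(6 + Y)/4 = -3/2 - Y/4)
J(u, A) = -3 (J(u, A) = -3/2 - ¼*6 = -3/2 - 3/2 = -3)
(873 - 791)*923 + (-745 - 564)*J(-9, 19) = (873 - 791)*923 + (-745 - 564)*(-3) = 82*923 - 1309*(-3) = 75686 + 3927 = 79613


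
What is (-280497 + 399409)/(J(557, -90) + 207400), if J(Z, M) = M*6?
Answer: 29728/51715 ≈ 0.57484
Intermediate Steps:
J(Z, M) = 6*M
(-280497 + 399409)/(J(557, -90) + 207400) = (-280497 + 399409)/(6*(-90) + 207400) = 118912/(-540 + 207400) = 118912/206860 = 118912*(1/206860) = 29728/51715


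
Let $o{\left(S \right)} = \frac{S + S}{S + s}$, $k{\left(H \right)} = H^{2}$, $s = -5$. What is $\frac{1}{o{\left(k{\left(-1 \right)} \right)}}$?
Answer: $-2$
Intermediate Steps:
$o{\left(S \right)} = \frac{2 S}{-5 + S}$ ($o{\left(S \right)} = \frac{S + S}{S - 5} = \frac{2 S}{-5 + S}$)
$\frac{1}{o{\left(k{\left(-1 \right)} \right)}} = \frac{1}{2 \left(-1\right)^{2} \frac{1}{-5 + \left(-1\right)^{2}}} = \frac{1}{2 \cdot 1 \frac{1}{-5 + 1}} = \frac{1}{2 \cdot 1 \frac{1}{-4}} = \frac{1}{2 \cdot 1 \left(- \frac{1}{4}\right)} = \frac{1}{- \frac{1}{2}} = -2$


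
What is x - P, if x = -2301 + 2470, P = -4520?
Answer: 4689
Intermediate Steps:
x = 169
x - P = 169 - 1*(-4520) = 169 + 4520 = 4689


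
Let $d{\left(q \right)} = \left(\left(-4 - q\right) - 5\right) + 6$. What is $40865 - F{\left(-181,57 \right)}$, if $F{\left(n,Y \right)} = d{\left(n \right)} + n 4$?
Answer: $41411$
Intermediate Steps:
$d{\left(q \right)} = -3 - q$ ($d{\left(q \right)} = \left(-9 - q\right) + 6 = -3 - q$)
$F{\left(n,Y \right)} = -3 + 3 n$ ($F{\left(n,Y \right)} = \left(-3 - n\right) + n 4 = \left(-3 - n\right) + 4 n = -3 + 3 n$)
$40865 - F{\left(-181,57 \right)} = 40865 - \left(-3 + 3 \left(-181\right)\right) = 40865 - \left(-3 - 543\right) = 40865 - -546 = 40865 + 546 = 41411$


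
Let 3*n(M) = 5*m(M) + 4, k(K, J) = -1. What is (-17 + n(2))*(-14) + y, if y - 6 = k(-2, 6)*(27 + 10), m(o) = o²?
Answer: 95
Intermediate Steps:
y = -31 (y = 6 - (27 + 10) = 6 - 1*37 = 6 - 37 = -31)
n(M) = 4/3 + 5*M²/3 (n(M) = (5*M² + 4)/3 = (4 + 5*M²)/3 = 4/3 + 5*M²/3)
(-17 + n(2))*(-14) + y = (-17 + (4/3 + (5/3)*2²))*(-14) - 31 = (-17 + (4/3 + (5/3)*4))*(-14) - 31 = (-17 + (4/3 + 20/3))*(-14) - 31 = (-17 + 8)*(-14) - 31 = -9*(-14) - 31 = 126 - 31 = 95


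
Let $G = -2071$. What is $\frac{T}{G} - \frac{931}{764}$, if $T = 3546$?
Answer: $- \frac{4637245}{1582244} \approx -2.9308$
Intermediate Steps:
$\frac{T}{G} - \frac{931}{764} = \frac{3546}{-2071} - \frac{931}{764} = 3546 \left(- \frac{1}{2071}\right) - \frac{931}{764} = - \frac{3546}{2071} - \frac{931}{764} = - \frac{4637245}{1582244}$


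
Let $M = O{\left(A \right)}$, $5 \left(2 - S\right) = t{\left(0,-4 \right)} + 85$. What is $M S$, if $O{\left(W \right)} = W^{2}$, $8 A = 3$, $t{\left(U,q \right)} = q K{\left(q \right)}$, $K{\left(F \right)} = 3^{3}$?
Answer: $\frac{297}{320} \approx 0.92813$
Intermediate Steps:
$K{\left(F \right)} = 27$
$t{\left(U,q \right)} = 27 q$ ($t{\left(U,q \right)} = q 27 = 27 q$)
$A = \frac{3}{8}$ ($A = \frac{1}{8} \cdot 3 = \frac{3}{8} \approx 0.375$)
$S = \frac{33}{5}$ ($S = 2 - \frac{27 \left(-4\right) + 85}{5} = 2 - \frac{-108 + 85}{5} = 2 - - \frac{23}{5} = 2 + \frac{23}{5} = \frac{33}{5} \approx 6.6$)
$M = \frac{9}{64}$ ($M = \left(\frac{3}{8}\right)^{2} = \frac{9}{64} \approx 0.14063$)
$M S = \frac{9}{64} \cdot \frac{33}{5} = \frac{297}{320}$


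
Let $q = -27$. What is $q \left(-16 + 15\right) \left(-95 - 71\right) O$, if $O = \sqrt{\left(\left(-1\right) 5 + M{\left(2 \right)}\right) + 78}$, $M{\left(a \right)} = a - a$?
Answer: $- 4482 \sqrt{73} \approx -38294.0$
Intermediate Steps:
$M{\left(a \right)} = 0$
$O = \sqrt{73}$ ($O = \sqrt{\left(\left(-1\right) 5 + 0\right) + 78} = \sqrt{\left(-5 + 0\right) + 78} = \sqrt{-5 + 78} = \sqrt{73} \approx 8.544$)
$q \left(-16 + 15\right) \left(-95 - 71\right) O = - 27 \left(-16 + 15\right) \left(-95 - 71\right) \sqrt{73} = - 27 \left(\left(-1\right) \left(-166\right)\right) \sqrt{73} = \left(-27\right) 166 \sqrt{73} = - 4482 \sqrt{73}$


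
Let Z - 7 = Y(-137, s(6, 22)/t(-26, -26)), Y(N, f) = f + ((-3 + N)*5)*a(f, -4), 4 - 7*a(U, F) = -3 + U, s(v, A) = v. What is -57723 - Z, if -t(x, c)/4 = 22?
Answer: -2509017/44 ≈ -57023.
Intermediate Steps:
t(x, c) = -88 (t(x, c) = -4*22 = -88)
a(U, F) = 1 - U/7 (a(U, F) = 4/7 - (-3 + U)/7 = 4/7 + (3/7 - U/7) = 1 - U/7)
Y(N, f) = f + (1 - f/7)*(-15 + 5*N) (Y(N, f) = f + ((-3 + N)*5)*(1 - f/7) = f + (-15 + 5*N)*(1 - f/7) = f + (1 - f/7)*(-15 + 5*N))
Z = -30795/44 (Z = 7 + (-15 + 22*(6/(-88))/7 - 5/7*(-137)*(-7 + 6/(-88))) = 7 + (-15 + 22*(6*(-1/88))/7 - 5/7*(-137)*(-7 + 6*(-1/88))) = 7 + (-15 + (22/7)*(-3/44) - 5/7*(-137)*(-7 - 3/44)) = 7 + (-15 - 3/14 - 5/7*(-137)*(-311/44)) = 7 + (-15 - 3/14 - 213035/308) = 7 - 31103/44 = -30795/44 ≈ -699.89)
-57723 - Z = -57723 - 1*(-30795/44) = -57723 + 30795/44 = -2509017/44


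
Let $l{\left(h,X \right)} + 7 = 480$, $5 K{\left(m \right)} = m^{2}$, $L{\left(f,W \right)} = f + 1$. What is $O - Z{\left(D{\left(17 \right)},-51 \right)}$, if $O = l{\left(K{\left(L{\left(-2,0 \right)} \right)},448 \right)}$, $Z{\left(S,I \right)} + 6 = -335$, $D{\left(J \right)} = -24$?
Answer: $814$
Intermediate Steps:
$L{\left(f,W \right)} = 1 + f$
$Z{\left(S,I \right)} = -341$ ($Z{\left(S,I \right)} = -6 - 335 = -341$)
$K{\left(m \right)} = \frac{m^{2}}{5}$
$l{\left(h,X \right)} = 473$ ($l{\left(h,X \right)} = -7 + 480 = 473$)
$O = 473$
$O - Z{\left(D{\left(17 \right)},-51 \right)} = 473 - -341 = 473 + 341 = 814$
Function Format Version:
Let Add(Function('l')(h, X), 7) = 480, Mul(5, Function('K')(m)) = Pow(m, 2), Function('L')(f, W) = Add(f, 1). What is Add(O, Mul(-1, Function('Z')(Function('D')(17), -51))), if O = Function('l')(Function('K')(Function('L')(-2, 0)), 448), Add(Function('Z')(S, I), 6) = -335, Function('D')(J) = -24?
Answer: 814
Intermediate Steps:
Function('L')(f, W) = Add(1, f)
Function('Z')(S, I) = -341 (Function('Z')(S, I) = Add(-6, -335) = -341)
Function('K')(m) = Mul(Rational(1, 5), Pow(m, 2))
Function('l')(h, X) = 473 (Function('l')(h, X) = Add(-7, 480) = 473)
O = 473
Add(O, Mul(-1, Function('Z')(Function('D')(17), -51))) = Add(473, Mul(-1, -341)) = Add(473, 341) = 814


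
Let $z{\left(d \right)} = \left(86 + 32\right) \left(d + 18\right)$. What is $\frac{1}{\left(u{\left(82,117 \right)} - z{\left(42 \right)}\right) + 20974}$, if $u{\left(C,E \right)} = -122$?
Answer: $\frac{1}{13772} \approx 7.2611 \cdot 10^{-5}$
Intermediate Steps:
$z{\left(d \right)} = 2124 + 118 d$ ($z{\left(d \right)} = 118 \left(18 + d\right) = 2124 + 118 d$)
$\frac{1}{\left(u{\left(82,117 \right)} - z{\left(42 \right)}\right) + 20974} = \frac{1}{\left(-122 - \left(2124 + 118 \cdot 42\right)\right) + 20974} = \frac{1}{\left(-122 - \left(2124 + 4956\right)\right) + 20974} = \frac{1}{\left(-122 - 7080\right) + 20974} = \frac{1}{-7202 + 20974} = \frac{1}{13772}$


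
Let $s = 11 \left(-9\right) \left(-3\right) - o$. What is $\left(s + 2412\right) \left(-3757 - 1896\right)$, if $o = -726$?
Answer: $-19418055$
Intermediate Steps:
$s = 1023$ ($s = 11 \left(-9\right) \left(-3\right) - -726 = \left(-99\right) \left(-3\right) + 726 = 297 + 726 = 1023$)
$\left(s + 2412\right) \left(-3757 - 1896\right) = \left(1023 + 2412\right) \left(-3757 - 1896\right) = 3435 \left(-5653\right) = -19418055$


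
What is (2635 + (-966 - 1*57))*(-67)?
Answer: -108004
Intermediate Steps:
(2635 + (-966 - 1*57))*(-67) = (2635 + (-966 - 57))*(-67) = (2635 - 1023)*(-67) = 1612*(-67) = -108004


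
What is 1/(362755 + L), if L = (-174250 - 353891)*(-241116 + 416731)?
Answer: -1/92749118960 ≈ -1.0782e-11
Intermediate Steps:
L = -92749481715 (L = -528141*175615 = -92749481715)
1/(362755 + L) = 1/(362755 - 92749481715) = 1/(-92749118960) = -1/92749118960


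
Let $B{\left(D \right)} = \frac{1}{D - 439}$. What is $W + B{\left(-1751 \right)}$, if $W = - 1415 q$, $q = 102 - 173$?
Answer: $\frac{220018349}{2190} \approx 1.0047 \cdot 10^{5}$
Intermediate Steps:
$q = -71$
$B{\left(D \right)} = \frac{1}{-439 + D}$
$W = 100465$ ($W = \left(-1415\right) \left(-71\right) = 100465$)
$W + B{\left(-1751 \right)} = 100465 + \frac{1}{-439 - 1751} = 100465 + \frac{1}{-2190} = 100465 - \frac{1}{2190} = \frac{220018349}{2190}$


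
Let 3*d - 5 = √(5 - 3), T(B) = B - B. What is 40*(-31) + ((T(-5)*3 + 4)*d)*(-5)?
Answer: -3820/3 - 20*√2/3 ≈ -1282.8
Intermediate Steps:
T(B) = 0
d = 5/3 + √2/3 (d = 5/3 + √(5 - 3)/3 = 5/3 + √2/3 ≈ 2.1381)
40*(-31) + ((T(-5)*3 + 4)*d)*(-5) = 40*(-31) + ((0*3 + 4)*(5/3 + √2/3))*(-5) = -1240 + ((0 + 4)*(5/3 + √2/3))*(-5) = -1240 + (4*(5/3 + √2/3))*(-5) = -1240 + (20/3 + 4*√2/3)*(-5) = -1240 + (-100/3 - 20*√2/3) = -3820/3 - 20*√2/3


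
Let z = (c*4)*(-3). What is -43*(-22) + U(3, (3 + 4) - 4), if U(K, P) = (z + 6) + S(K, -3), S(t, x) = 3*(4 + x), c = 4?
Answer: 907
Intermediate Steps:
S(t, x) = 12 + 3*x
z = -48 (z = (4*4)*(-3) = 16*(-3) = -48)
U(K, P) = -39 (U(K, P) = (-48 + 6) + (12 + 3*(-3)) = -42 + (12 - 9) = -42 + 3 = -39)
-43*(-22) + U(3, (3 + 4) - 4) = -43*(-22) - 39 = 946 - 39 = 907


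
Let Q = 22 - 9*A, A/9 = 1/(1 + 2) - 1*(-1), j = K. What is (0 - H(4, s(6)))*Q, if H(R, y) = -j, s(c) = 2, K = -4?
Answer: 344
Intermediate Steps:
j = -4
H(R, y) = 4 (H(R, y) = -1*(-4) = 4)
A = 12 (A = 9*(1/(1 + 2) - 1*(-1)) = 9*(1/3 + 1) = 9*(⅓ + 1) = 9*(4/3) = 12)
Q = -86 (Q = 22 - 9*12 = 22 - 108 = -86)
(0 - H(4, s(6)))*Q = (0 - 1*4)*(-86) = (0 - 4)*(-86) = -4*(-86) = 344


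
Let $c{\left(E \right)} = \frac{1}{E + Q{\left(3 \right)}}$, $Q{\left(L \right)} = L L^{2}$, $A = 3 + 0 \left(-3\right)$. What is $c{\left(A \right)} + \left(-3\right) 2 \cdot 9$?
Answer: $- \frac{1619}{30} \approx -53.967$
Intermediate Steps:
$A = 3$ ($A = 3 + 0 = 3$)
$Q{\left(L \right)} = L^{3}$
$c{\left(E \right)} = \frac{1}{27 + E}$ ($c{\left(E \right)} = \frac{1}{E + 3^{3}} = \frac{1}{E + 27} = \frac{1}{27 + E}$)
$c{\left(A \right)} + \left(-3\right) 2 \cdot 9 = \frac{1}{27 + 3} + \left(-3\right) 2 \cdot 9 = \frac{1}{30} - 54 = - \frac{1619}{30}$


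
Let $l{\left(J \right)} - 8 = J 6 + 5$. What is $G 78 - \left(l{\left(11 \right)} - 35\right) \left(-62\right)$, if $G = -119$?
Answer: $-6554$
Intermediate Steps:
$l{\left(J \right)} = 13 + 6 J$ ($l{\left(J \right)} = 8 + \left(J 6 + 5\right) = 8 + \left(6 J + 5\right) = 8 + \left(5 + 6 J\right) = 13 + 6 J$)
$G 78 - \left(l{\left(11 \right)} - 35\right) \left(-62\right) = \left(-119\right) 78 - \left(\left(13 + 6 \cdot 11\right) - 35\right) \left(-62\right) = -9282 - \left(\left(13 + 66\right) - 35\right) \left(-62\right) = -9282 - \left(79 - 35\right) \left(-62\right) = -9282 - 44 \left(-62\right) = -9282 - -2728 = -9282 + 2728 = -6554$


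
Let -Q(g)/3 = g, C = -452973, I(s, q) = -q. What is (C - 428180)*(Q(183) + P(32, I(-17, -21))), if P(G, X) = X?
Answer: 465248784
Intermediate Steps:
Q(g) = -3*g
(C - 428180)*(Q(183) + P(32, I(-17, -21))) = (-452973 - 428180)*(-3*183 - 1*(-21)) = -881153*(-549 + 21) = -881153*(-528) = 465248784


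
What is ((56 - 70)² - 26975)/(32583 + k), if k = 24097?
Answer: -26779/56680 ≈ -0.47246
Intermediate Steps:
((56 - 70)² - 26975)/(32583 + k) = ((56 - 70)² - 26975)/(32583 + 24097) = ((-14)² - 26975)/56680 = (196 - 26975)*(1/56680) = -26779*1/56680 = -26779/56680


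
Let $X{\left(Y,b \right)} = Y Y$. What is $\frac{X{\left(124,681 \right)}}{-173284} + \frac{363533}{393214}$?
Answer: $\frac{14237098477}{17034423694} \approx 0.83578$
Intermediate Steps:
$X{\left(Y,b \right)} = Y^{2}$
$\frac{X{\left(124,681 \right)}}{-173284} + \frac{363533}{393214} = \frac{124^{2}}{-173284} + \frac{363533}{393214} = 15376 \left(- \frac{1}{173284}\right) + 363533 \cdot \frac{1}{393214} = - \frac{3844}{43321} + \frac{363533}{393214} = \frac{14237098477}{17034423694}$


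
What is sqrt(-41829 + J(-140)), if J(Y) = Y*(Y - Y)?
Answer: I*sqrt(41829) ≈ 204.52*I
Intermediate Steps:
J(Y) = 0 (J(Y) = Y*0 = 0)
sqrt(-41829 + J(-140)) = sqrt(-41829 + 0) = sqrt(-41829) = I*sqrt(41829)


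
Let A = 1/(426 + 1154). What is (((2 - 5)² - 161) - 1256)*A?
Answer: -352/395 ≈ -0.89114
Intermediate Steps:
A = 1/1580 ≈ 0.00063291
(((2 - 5)² - 161) - 1256)*A = (((2 - 5)² - 161) - 1256)*(1/1580) = (((-3)² - 161) - 1256)*(1/1580) = ((9 - 161) - 1256)*(1/1580) = (-152 - 1256)*(1/1580) = -1408*1/1580 = -352/395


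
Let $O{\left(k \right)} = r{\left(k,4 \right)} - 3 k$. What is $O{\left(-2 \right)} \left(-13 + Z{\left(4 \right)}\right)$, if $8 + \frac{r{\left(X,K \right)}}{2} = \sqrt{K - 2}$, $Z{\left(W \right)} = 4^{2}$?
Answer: $-30 + 6 \sqrt{2} \approx -21.515$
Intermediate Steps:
$Z{\left(W \right)} = 16$
$r{\left(X,K \right)} = -16 + 2 \sqrt{-2 + K}$ ($r{\left(X,K \right)} = -16 + 2 \sqrt{K - 2} = -16 + 2 \sqrt{-2 + K}$)
$O{\left(k \right)} = -16 - 3 k + 2 \sqrt{2}$ ($O{\left(k \right)} = \left(-16 + 2 \sqrt{-2 + 4}\right) - 3 k = \left(-16 + 2 \sqrt{2}\right) - 3 k = -16 - 3 k + 2 \sqrt{2}$)
$O{\left(-2 \right)} \left(-13 + Z{\left(4 \right)}\right) = \left(-16 - -6 + 2 \sqrt{2}\right) \left(-13 + 16\right) = \left(-16 + 6 + 2 \sqrt{2}\right) 3 = \left(-10 + 2 \sqrt{2}\right) 3 = -30 + 6 \sqrt{2}$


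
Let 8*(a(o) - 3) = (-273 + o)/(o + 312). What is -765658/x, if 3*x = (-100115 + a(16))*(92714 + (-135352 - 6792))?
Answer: -1004543296/2164161931225 ≈ -0.00046417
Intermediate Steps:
a(o) = 3 + (-273 + o)/(8*(312 + o)) (a(o) = 3 + ((-273 + o)/(o + 312))/8 = 3 + ((-273 + o)/(312 + o))/8 = 3 + (-273 + o)/(8*(312 + o)))
x = 2164161931225/1312 (x = ((-100115 + 5*(1443 + 5*16)/(8*(312 + 16)))*(92714 + (-135352 - 6792)))/3 = ((-100115 + (5/8)*(1443 + 80)/328)*(92714 - 142144))/3 = ((-100115 + (5/8)*(1/328)*1523)*(-49430))/3 = ((-100115 + 7615/2624)*(-49430))/3 = (-262694145/2624*(-49430))/3 = (1/3)*(6492485793675/1312) = 2164161931225/1312 ≈ 1.6495e+9)
-765658/x = -765658/2164161931225/1312 = -765658*1312/2164161931225 = -1004543296/2164161931225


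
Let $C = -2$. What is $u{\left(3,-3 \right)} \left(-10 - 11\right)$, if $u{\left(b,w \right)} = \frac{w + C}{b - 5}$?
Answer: $- \frac{105}{2} \approx -52.5$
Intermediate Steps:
$u{\left(b,w \right)} = \frac{-2 + w}{-5 + b}$ ($u{\left(b,w \right)} = \frac{w - 2}{b - 5} = \frac{-2 + w}{-5 + b}$)
$u{\left(3,-3 \right)} \left(-10 - 11\right) = \frac{-2 - 3}{-5 + 3} \left(-10 - 11\right) = \frac{1}{-2} \left(-5\right) \left(-21\right) = \left(- \frac{1}{2}\right) \left(-5\right) \left(-21\right) = \frac{5}{2} \left(-21\right) = - \frac{105}{2}$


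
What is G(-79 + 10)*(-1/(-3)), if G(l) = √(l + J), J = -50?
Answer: I*√119/3 ≈ 3.6362*I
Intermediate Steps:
G(l) = √(-50 + l) (G(l) = √(l - 50) = √(-50 + l))
G(-79 + 10)*(-1/(-3)) = √(-50 + (-79 + 10))*(-1/(-3)) = √(-50 - 69)*(-1*(-⅓)) = √(-119)*(⅓) = (I*√119)*(⅓) = I*√119/3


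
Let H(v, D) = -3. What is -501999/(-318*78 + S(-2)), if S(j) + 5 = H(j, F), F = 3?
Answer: 501999/24812 ≈ 20.232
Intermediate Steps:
S(j) = -8 (S(j) = -5 - 3 = -8)
-501999/(-318*78 + S(-2)) = -501999/(-318*78 - 8) = -501999/(-24804 - 8) = -501999/(-24812) = -501999*(-1/24812) = 501999/24812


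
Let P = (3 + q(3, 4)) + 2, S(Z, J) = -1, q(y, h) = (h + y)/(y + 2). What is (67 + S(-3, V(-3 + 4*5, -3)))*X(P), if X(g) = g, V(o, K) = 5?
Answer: 2112/5 ≈ 422.40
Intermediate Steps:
q(y, h) = (h + y)/(2 + y)
P = 32/5 (P = (3 + (4 + 3)/(2 + 3)) + 2 = (3 + 7/5) + 2 = 22/5 + 2 = 32/5 ≈ 6.4000)
(67 + S(-3, V(-3 + 4*5, -3)))*X(P) = (67 - 1)*(32/5) = 66*(32/5) = 2112/5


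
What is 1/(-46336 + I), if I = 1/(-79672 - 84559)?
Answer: -164231/7609807617 ≈ -2.1581e-5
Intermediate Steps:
I = -1/164231 (I = 1/(-164231) = -1/164231 ≈ -6.0890e-6)
1/(-46336 + I) = 1/(-46336 - 1/164231) = 1/(-7609807617/164231) = -164231/7609807617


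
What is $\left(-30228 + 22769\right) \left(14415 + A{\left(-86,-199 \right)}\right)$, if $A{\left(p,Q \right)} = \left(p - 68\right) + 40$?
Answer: $-106671159$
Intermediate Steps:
$A{\left(p,Q \right)} = -28 + p$ ($A{\left(p,Q \right)} = \left(-68 + p\right) + 40 = -28 + p$)
$\left(-30228 + 22769\right) \left(14415 + A{\left(-86,-199 \right)}\right) = \left(-30228 + 22769\right) \left(14415 - 114\right) = - 7459 \left(14415 - 114\right) = \left(-7459\right) 14301 = -106671159$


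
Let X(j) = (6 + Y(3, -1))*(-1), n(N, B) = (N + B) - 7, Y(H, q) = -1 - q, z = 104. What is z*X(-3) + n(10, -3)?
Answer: -624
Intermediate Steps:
n(N, B) = -7 + B + N (n(N, B) = (B + N) - 7 = -7 + B + N)
X(j) = -6 (X(j) = (6 + (-1 - 1*(-1)))*(-1) = (6 + (-1 + 1))*(-1) = (6 + 0)*(-1) = 6*(-1) = -6)
z*X(-3) + n(10, -3) = 104*(-6) + (-7 - 3 + 10) = -624 + 0 = -624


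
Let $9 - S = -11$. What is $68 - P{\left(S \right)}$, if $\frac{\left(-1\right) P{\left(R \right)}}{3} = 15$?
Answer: $113$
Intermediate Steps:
$S = 20$ ($S = 9 - -11 = 9 + 11 = 20$)
$P{\left(R \right)} = -45$ ($P{\left(R \right)} = \left(-3\right) 15 = -45$)
$68 - P{\left(S \right)} = 68 - -45 = 68 + 45 = 113$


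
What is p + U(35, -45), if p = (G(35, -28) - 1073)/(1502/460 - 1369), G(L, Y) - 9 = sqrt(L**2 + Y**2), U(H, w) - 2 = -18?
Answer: -4781184/314119 - 1610*sqrt(41)/314119 ≈ -15.254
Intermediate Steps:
U(H, w) = -16 (U(H, w) = 2 - 18 = -16)
G(L, Y) = 9 + sqrt(L**2 + Y**2)
p = 244720/314119 - 1610*sqrt(41)/314119 (p = ((9 + sqrt(35**2 + (-28)**2)) - 1073)/(1502/460 - 1369) = ((9 + sqrt(1225 + 784)) - 1073)/(1502*(1/460) - 1369) = ((9 + sqrt(2009)) - 1073)/(751/230 - 1369) = ((9 + 7*sqrt(41)) - 1073)/(-314119/230) = (-1064 + 7*sqrt(41))*(-230/314119) = 244720/314119 - 1610*sqrt(41)/314119 ≈ 0.74625)
p + U(35, -45) = (244720/314119 - 1610*sqrt(41)/314119) - 16 = -4781184/314119 - 1610*sqrt(41)/314119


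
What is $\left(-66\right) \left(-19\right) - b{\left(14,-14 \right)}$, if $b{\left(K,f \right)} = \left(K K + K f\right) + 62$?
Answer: $1192$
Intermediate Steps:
$b{\left(K,f \right)} = 62 + K^{2} + K f$ ($b{\left(K,f \right)} = \left(K^{2} + K f\right) + 62 = 62 + K^{2} + K f$)
$\left(-66\right) \left(-19\right) - b{\left(14,-14 \right)} = \left(-66\right) \left(-19\right) - \left(62 + 14^{2} + 14 \left(-14\right)\right) = 1254 - \left(62 + 196 - 196\right) = 1254 - 62 = 1192$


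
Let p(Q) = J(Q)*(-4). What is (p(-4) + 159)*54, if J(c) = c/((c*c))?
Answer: 8640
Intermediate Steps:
J(c) = 1/c (J(c) = c/(c²) = c/c² = 1/c)
p(Q) = -4/Q
(p(-4) + 159)*54 = (-4/(-4) + 159)*54 = (-4*(-¼) + 159)*54 = (1 + 159)*54 = 160*54 = 8640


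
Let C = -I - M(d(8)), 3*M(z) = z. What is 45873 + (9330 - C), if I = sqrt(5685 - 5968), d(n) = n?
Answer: 165617/3 + I*sqrt(283) ≈ 55206.0 + 16.823*I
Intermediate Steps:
M(z) = z/3
I = I*sqrt(283) (I = sqrt(-283) = I*sqrt(283) ≈ 16.823*I)
C = -8/3 - I*sqrt(283) (C = -I*sqrt(283) - 8/3 = -8/3 - I*sqrt(283) ≈ -2.6667 - 16.823*I)
45873 + (9330 - C) = 45873 + (9330 - (-8/3 - I*sqrt(283))) = 45873 + (9330 + (8/3 + I*sqrt(283))) = 45873 + (27998/3 + I*sqrt(283)) = 165617/3 + I*sqrt(283)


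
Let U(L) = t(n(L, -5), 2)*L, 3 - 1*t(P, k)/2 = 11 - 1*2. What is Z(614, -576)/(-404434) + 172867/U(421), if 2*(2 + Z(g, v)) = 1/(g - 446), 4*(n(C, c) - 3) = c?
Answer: -1957571901293/57209615904 ≈ -34.218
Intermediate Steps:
n(C, c) = 3 + c/4
t(P, k) = -12 (t(P, k) = 6 - 2*(11 - 1*2) = 6 - 2*(11 - 2) = 6 - 2*9 = 6 - 18 = -12)
Z(g, v) = -2 + 1/(2*(-446 + g)) (Z(g, v) = -2 + 1/(2*(g - 446)) = -2 + 1/(2*(-446 + g)))
U(L) = -12*L
Z(614, -576)/(-404434) + 172867/U(421) = ((1785 - 4*614)/(2*(-446 + 614)))/(-404434) + 172867/((-12*421)) = ((½)*(1785 - 2456)/168)*(-1/404434) + 172867/(-5052) = ((½)*(1/168)*(-671))*(-1/404434) + 172867*(-1/5052) = -671/336*(-1/404434) - 172867/5052 = 671/135889824 - 172867/5052 = -1957571901293/57209615904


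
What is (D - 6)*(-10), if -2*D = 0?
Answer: 60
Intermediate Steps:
D = 0 (D = -1/2*0 = 0)
(D - 6)*(-10) = (0 - 6)*(-10) = -6*(-10) = 60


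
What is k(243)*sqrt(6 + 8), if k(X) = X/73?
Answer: 243*sqrt(14)/73 ≈ 12.455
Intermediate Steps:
k(X) = X/73 (k(X) = X*(1/73) = X/73)
k(243)*sqrt(6 + 8) = ((1/73)*243)*sqrt(6 + 8) = 243*sqrt(14)/73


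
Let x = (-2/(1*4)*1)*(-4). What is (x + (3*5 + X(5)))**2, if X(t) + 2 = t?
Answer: 400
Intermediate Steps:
X(t) = -2 + t
x = 2 (x = (-2/4*1)*(-4) = (-2*1/4*1)*(-4) = -1/2*1*(-4) = -1/2*(-4) = 2)
(x + (3*5 + X(5)))**2 = (2 + (3*5 + (-2 + 5)))**2 = (2 + (15 + 3))**2 = (2 + 18)**2 = 20**2 = 400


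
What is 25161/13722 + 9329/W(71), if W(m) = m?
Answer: 43266323/324754 ≈ 133.23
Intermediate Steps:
25161/13722 + 9329/W(71) = 25161/13722 + 9329/71 = 25161*(1/13722) + 9329*(1/71) = 8387/4574 + 9329/71 = 43266323/324754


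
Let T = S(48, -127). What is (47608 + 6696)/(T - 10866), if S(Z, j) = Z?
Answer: -27152/5409 ≈ -5.0198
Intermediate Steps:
T = 48
(47608 + 6696)/(T - 10866) = (47608 + 6696)/(48 - 10866) = 54304/(-10818) = 54304*(-1/10818) = -27152/5409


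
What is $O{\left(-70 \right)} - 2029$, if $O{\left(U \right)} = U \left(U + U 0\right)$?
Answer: $2871$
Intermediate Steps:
$O{\left(U \right)} = U^{2}$ ($O{\left(U \right)} = U \left(U + 0\right) = U U = U^{2}$)
$O{\left(-70 \right)} - 2029 = \left(-70\right)^{2} - 2029 = 4900 - 2029 = 2871$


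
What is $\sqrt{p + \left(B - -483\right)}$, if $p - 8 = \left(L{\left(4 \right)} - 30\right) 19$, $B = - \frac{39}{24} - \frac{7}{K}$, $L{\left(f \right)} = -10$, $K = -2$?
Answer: $\frac{i \sqrt{4274}}{4} \approx 16.344 i$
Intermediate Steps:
$B = \frac{15}{8}$ ($B = - \frac{39}{24} - \frac{7}{-2} = \left(-39\right) \frac{1}{24} - - \frac{7}{2} = - \frac{13}{8} + \frac{7}{2} = \frac{15}{8} \approx 1.875$)
$p = -752$ ($p = 8 + \left(-10 - 30\right) 19 = 8 - 760 = -752$)
$\sqrt{p + \left(B - -483\right)} = \sqrt{-752 + \left(\frac{15}{8} - -483\right)} = \sqrt{-752 + \left(\frac{15}{8} + 483\right)} = \sqrt{-752 + \frac{3879}{8}} = \sqrt{- \frac{2137}{8}} = \frac{i \sqrt{4274}}{4}$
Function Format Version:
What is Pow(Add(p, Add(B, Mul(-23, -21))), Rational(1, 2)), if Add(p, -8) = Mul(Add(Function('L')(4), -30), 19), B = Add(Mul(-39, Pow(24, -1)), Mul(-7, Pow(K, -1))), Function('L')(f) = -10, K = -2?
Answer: Mul(Rational(1, 4), I, Pow(4274, Rational(1, 2))) ≈ Mul(16.344, I)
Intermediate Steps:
B = Rational(15, 8) (B = Add(Mul(-39, Pow(24, -1)), Mul(-7, Pow(-2, -1))) = Add(Mul(-39, Rational(1, 24)), Mul(-7, Rational(-1, 2))) = Add(Rational(-13, 8), Rational(7, 2)) = Rational(15, 8) ≈ 1.8750)
p = -752 (p = Add(8, Mul(Add(-10, -30), 19)) = Add(8, Mul(-40, 19)) = Add(8, -760) = -752)
Pow(Add(p, Add(B, Mul(-23, -21))), Rational(1, 2)) = Pow(Add(-752, Add(Rational(15, 8), Mul(-23, -21))), Rational(1, 2)) = Pow(Add(-752, Add(Rational(15, 8), 483)), Rational(1, 2)) = Pow(Add(-752, Rational(3879, 8)), Rational(1, 2)) = Pow(Rational(-2137, 8), Rational(1, 2)) = Mul(Rational(1, 4), I, Pow(4274, Rational(1, 2)))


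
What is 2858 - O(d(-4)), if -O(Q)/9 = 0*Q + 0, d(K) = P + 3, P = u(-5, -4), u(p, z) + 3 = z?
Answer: 2858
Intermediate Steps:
u(p, z) = -3 + z
P = -7 (P = -3 - 4 = -7)
d(K) = -4 (d(K) = -7 + 3 = -4)
O(Q) = 0 (O(Q) = -9*(0*Q + 0) = -9*(0 + 0) = -9*0 = 0)
2858 - O(d(-4)) = 2858 - 1*0 = 2858 + 0 = 2858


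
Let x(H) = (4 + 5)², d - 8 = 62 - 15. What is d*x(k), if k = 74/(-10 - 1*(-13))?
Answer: 4455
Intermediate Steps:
d = 55 (d = 8 + (62 - 15) = 8 + 47 = 55)
k = 74/3 (k = 74/(-10 + 13) = 74/3 ≈ 24.667)
x(H) = 81 (x(H) = 9² = 81)
d*x(k) = 55*81 = 4455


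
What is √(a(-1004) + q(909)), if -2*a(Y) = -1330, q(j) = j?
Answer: √1574 ≈ 39.674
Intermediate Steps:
a(Y) = 665 (a(Y) = -½*(-1330) = 665)
√(a(-1004) + q(909)) = √(665 + 909) = √1574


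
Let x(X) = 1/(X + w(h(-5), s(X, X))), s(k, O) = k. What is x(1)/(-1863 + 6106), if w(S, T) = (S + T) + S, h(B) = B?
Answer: -1/33944 ≈ -2.9460e-5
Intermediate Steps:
w(S, T) = T + 2*S
x(X) = 1/(-10 + 2*X) (x(X) = 1/(X + (X + 2*(-5))) = 1/(X + (X - 10)) = 1/(X + (-10 + X)) = 1/(-10 + 2*X))
x(1)/(-1863 + 6106) = (1/(2*(-5 + 1)))/(-1863 + 6106) = ((½)/(-4))/4243 = ((½)*(-¼))/4243 = (1/4243)*(-⅛) = -1/33944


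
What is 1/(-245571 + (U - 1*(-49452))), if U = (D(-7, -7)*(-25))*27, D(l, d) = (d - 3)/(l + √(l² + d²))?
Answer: -1062509/207343515321 - 1750*√2/69114505107 ≈ -5.1602e-6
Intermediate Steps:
D(l, d) = (-3 + d)/(l + √(d² + l²))
U = 6750/(-7 + 7*√2) (U = (((-3 - 7)/(-7 + √((-7)² + (-7)²)))*(-25))*27 = ((-10/(-7 + √(49 + 49)))*(-25))*27 = ((-10/(-7 + √98))*(-25))*27 = ((-10/(-7 + 7*√2))*(-25))*27 = (-10/(-7 + 7*√2)*(-25))*27 = (250/(-7 + 7*√2))*27 = 6750/(-7 + 7*√2) ≈ 2328.0)
1/(-245571 + (U - 1*(-49452))) = 1/(-245571 + ((6750/7 + 6750*√2/7) - 1*(-49452))) = 1/(-245571 + ((6750/7 + 6750*√2/7) + 49452)) = 1/(-245571 + (352914/7 + 6750*√2/7)) = 1/(-1366083/7 + 6750*√2/7)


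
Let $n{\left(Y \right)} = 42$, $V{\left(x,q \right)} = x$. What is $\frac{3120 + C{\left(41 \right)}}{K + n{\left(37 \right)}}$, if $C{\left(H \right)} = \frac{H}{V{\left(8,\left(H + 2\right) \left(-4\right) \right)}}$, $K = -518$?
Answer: $- \frac{25001}{3808} \approx -6.5654$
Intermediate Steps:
$C{\left(H \right)} = \frac{H}{8}$
$\frac{3120 + C{\left(41 \right)}}{K + n{\left(37 \right)}} = \frac{3120 + \frac{1}{8} \cdot 41}{-518 + 42} = \frac{3120 + \frac{41}{8}}{-476} = \frac{25001}{8} \left(- \frac{1}{476}\right) = - \frac{25001}{3808}$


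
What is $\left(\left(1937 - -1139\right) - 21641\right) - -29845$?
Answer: $11280$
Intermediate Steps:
$\left(\left(1937 - -1139\right) - 21641\right) - -29845 = \left(\left(1937 + 1139\right) - 21641\right) + 29845 = \left(3076 - 21641\right) + 29845 = -18565 + 29845 = 11280$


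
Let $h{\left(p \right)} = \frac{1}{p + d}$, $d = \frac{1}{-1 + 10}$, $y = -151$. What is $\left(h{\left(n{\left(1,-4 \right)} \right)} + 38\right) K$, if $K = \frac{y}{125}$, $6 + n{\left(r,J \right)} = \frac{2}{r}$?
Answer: $- \frac{199471}{4375} \approx -45.593$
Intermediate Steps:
$n{\left(r,J \right)} = -6 + \frac{2}{r}$
$d = \frac{1}{9} \approx 0.11111$
$K = - \frac{151}{125} \approx -1.208$
$h{\left(p \right)} = \frac{1}{\frac{1}{9} + p}$ ($h{\left(p \right)} = \frac{1}{p + \frac{1}{9}} = \frac{1}{\frac{1}{9} + p}$)
$\left(h{\left(n{\left(1,-4 \right)} \right)} + 38\right) K = \left(\frac{9}{1 + 9 \left(-6 + \frac{2}{1}\right)} + 38\right) \left(- \frac{151}{125}\right) = \left(\frac{9}{1 + 9 \left(-6 + 2 \cdot 1\right)} + 38\right) \left(- \frac{151}{125}\right) = \left(\frac{9}{1 + 9 \left(-6 + 2\right)} + 38\right) \left(- \frac{151}{125}\right) = \left(\frac{9}{1 + 9 \left(-4\right)} + 38\right) \left(- \frac{151}{125}\right) = \left(\frac{9}{1 - 36} + 38\right) \left(- \frac{151}{125}\right) = \left(\frac{9}{-35} + 38\right) \left(- \frac{151}{125}\right) = \left(9 \left(- \frac{1}{35}\right) + 38\right) \left(- \frac{151}{125}\right) = \left(- \frac{9}{35} + 38\right) \left(- \frac{151}{125}\right) = \frac{1321}{35} \left(- \frac{151}{125}\right) = - \frac{199471}{4375}$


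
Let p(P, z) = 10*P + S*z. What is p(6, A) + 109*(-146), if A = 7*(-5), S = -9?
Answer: -15539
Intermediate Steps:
A = -35
p(P, z) = -9*z + 10*P (p(P, z) = 10*P - 9*z = -9*z + 10*P)
p(6, A) + 109*(-146) = (-9*(-35) + 10*6) + 109*(-146) = (315 + 60) - 15914 = 375 - 15914 = -15539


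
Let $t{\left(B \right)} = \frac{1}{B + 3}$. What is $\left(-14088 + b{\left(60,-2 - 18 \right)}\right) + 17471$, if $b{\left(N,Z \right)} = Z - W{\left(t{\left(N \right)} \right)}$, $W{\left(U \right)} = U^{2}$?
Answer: $\frac{13347746}{3969} \approx 3363.0$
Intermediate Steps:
$t{\left(B \right)} = \frac{1}{3 + B}$
$b{\left(N,Z \right)} = Z - \frac{1}{\left(3 + N\right)^{2}}$ ($b{\left(N,Z \right)} = Z - \left(\frac{1}{3 + N}\right)^{2} = Z - \frac{1}{\left(3 + N\right)^{2}}$)
$\left(-14088 + b{\left(60,-2 - 18 \right)}\right) + 17471 = \left(-14088 - \left(20 + \frac{1}{\left(3 + 60\right)^{2}}\right)\right) + 17471 = \left(-14088 - \frac{79381}{3969}\right) + 17471 = - \frac{55994653}{3969} + 17471 = \frac{13347746}{3969}$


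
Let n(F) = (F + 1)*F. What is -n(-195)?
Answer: -37830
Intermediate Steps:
n(F) = F*(1 + F) (n(F) = (1 + F)*F = F*(1 + F))
-n(-195) = -(-195)*(1 - 195) = -(-195)*(-194) = -1*37830 = -37830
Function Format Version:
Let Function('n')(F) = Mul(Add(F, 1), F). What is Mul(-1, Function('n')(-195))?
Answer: -37830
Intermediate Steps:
Function('n')(F) = Mul(F, Add(1, F)) (Function('n')(F) = Mul(Add(1, F), F) = Mul(F, Add(1, F)))
Mul(-1, Function('n')(-195)) = Mul(-1, Mul(-195, Add(1, -195))) = Mul(-1, Mul(-195, -194)) = Mul(-1, 37830) = -37830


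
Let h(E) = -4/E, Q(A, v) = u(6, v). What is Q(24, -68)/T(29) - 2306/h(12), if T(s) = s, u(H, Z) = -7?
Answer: 200615/29 ≈ 6917.8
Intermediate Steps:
Q(A, v) = -7
Q(24, -68)/T(29) - 2306/h(12) = -7/29 - 2306/((-4/12)) = -7*1/29 - 2306/((-4*1/12)) = -7/29 - 2306/(-⅓) = -7/29 - 2306*(-3) = -7/29 + 6918 = 200615/29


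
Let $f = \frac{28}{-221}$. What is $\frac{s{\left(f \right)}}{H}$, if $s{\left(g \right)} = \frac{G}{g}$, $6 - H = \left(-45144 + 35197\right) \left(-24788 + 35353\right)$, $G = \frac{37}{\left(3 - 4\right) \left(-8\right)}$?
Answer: $- \frac{8177}{23540173664} \approx -3.4736 \cdot 10^{-7}$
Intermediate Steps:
$f = - \frac{28}{221}$ ($f = 28 \left(- \frac{1}{221}\right) = - \frac{28}{221} \approx -0.1267$)
$G = \frac{37}{8}$ ($G = \frac{37}{\left(-1\right) \left(-8\right)} = \frac{37}{8} \approx 4.625$)
$H = 105090061$ ($H = 6 - \left(-45144 + 35197\right) \left(-24788 + 35353\right) = 6 - \left(-9947\right) 10565 = 6 - -105090055 = 6 + 105090055 = 105090061$)
$s{\left(g \right)} = \frac{37}{8 g}$
$\frac{s{\left(f \right)}}{H} = \frac{\frac{37}{8} \frac{1}{- \frac{28}{221}}}{105090061} = \frac{37}{8} \left(- \frac{221}{28}\right) \frac{1}{105090061} = \left(- \frac{8177}{224}\right) \frac{1}{105090061} = - \frac{8177}{23540173664}$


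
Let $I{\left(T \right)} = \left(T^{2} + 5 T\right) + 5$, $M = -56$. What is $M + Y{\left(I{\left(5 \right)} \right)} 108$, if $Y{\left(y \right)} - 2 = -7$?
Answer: $-596$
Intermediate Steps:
$I{\left(T \right)} = 5 + T^{2} + 5 T$
$Y{\left(y \right)} = -5$ ($Y{\left(y \right)} = 2 - 7 = -5$)
$M + Y{\left(I{\left(5 \right)} \right)} 108 = -56 - 540 = -596$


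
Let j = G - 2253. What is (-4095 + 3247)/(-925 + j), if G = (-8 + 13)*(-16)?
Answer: 424/1629 ≈ 0.26028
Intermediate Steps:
G = -80 (G = 5*(-16) = -80)
j = -2333 (j = -80 - 2253 = -2333)
(-4095 + 3247)/(-925 + j) = (-4095 + 3247)/(-925 - 2333) = -848/(-3258) = -848*(-1/3258) = 424/1629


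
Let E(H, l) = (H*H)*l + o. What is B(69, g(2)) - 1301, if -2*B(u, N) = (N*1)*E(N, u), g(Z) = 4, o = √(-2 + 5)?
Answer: -3509 - 2*√3 ≈ -3512.5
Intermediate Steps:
o = √3 ≈ 1.7320
E(H, l) = √3 + l*H² (E(H, l) = (H*H)*l + √3 = H²*l + √3 = l*H² + √3 = √3 + l*H²)
B(u, N) = -N*(√3 + u*N²)/2 (B(u, N) = -N*1*(√3 + u*N²)/2 = -N*(√3 + u*N²)/2)
B(69, g(2)) - 1301 = -½*4*(√3 + 69*4²) - 1301 = -½*4*(√3 + 69*16) - 1301 = -½*4*(√3 + 1104) - 1301 = -½*4*(1104 + √3) - 1301 = (-2208 - 2*√3) - 1301 = -3509 - 2*√3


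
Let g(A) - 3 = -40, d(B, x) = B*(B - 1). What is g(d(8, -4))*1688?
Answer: -62456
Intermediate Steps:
d(B, x) = B*(-1 + B)
g(A) = -37 (g(A) = 3 - 40 = -37)
g(d(8, -4))*1688 = -37*1688 = -62456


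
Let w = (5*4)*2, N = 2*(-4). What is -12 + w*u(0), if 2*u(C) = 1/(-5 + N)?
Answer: -176/13 ≈ -13.538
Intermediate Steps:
N = -8
u(C) = -1/26 (u(C) = 1/(2*(-5 - 8)) = (1/2)/(-13) = (1/2)*(-1/13) = -1/26)
w = 40 (w = 20*2 = 40)
-12 + w*u(0) = -12 + 40*(-1/26) = -12 - 20/13 = -176/13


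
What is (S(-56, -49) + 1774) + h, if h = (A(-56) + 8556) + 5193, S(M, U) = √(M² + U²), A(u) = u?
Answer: 15467 + 7*√113 ≈ 15541.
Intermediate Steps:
h = 13693 (h = (-56 + 8556) + 5193 = 8500 + 5193 = 13693)
(S(-56, -49) + 1774) + h = (√((-56)² + (-49)²) + 1774) + 13693 = (√(3136 + 2401) + 1774) + 13693 = (√5537 + 1774) + 13693 = (7*√113 + 1774) + 13693 = (1774 + 7*√113) + 13693 = 15467 + 7*√113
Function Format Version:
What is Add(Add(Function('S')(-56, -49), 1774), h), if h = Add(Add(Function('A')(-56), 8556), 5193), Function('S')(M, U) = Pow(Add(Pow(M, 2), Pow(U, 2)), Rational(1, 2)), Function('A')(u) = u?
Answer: Add(15467, Mul(7, Pow(113, Rational(1, 2)))) ≈ 15541.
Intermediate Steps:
h = 13693 (h = Add(Add(-56, 8556), 5193) = Add(8500, 5193) = 13693)
Add(Add(Function('S')(-56, -49), 1774), h) = Add(Add(Pow(Add(Pow(-56, 2), Pow(-49, 2)), Rational(1, 2)), 1774), 13693) = Add(Add(Pow(Add(3136, 2401), Rational(1, 2)), 1774), 13693) = Add(Add(Pow(5537, Rational(1, 2)), 1774), 13693) = Add(Add(Mul(7, Pow(113, Rational(1, 2))), 1774), 13693) = Add(Add(1774, Mul(7, Pow(113, Rational(1, 2)))), 13693) = Add(15467, Mul(7, Pow(113, Rational(1, 2))))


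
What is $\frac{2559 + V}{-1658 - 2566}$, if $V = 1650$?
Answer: $- \frac{1403}{1408} \approx -0.99645$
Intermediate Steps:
$\frac{2559 + V}{-1658 - 2566} = \frac{2559 + 1650}{-1658 - 2566} = \frac{4209}{-4224} = 4209 \left(- \frac{1}{4224}\right) = - \frac{1403}{1408}$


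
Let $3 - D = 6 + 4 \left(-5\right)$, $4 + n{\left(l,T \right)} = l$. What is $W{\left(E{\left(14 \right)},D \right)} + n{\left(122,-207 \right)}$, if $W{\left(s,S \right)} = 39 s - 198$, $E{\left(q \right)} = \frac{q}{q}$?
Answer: $-41$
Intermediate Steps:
$E{\left(q \right)} = 1$
$n{\left(l,T \right)} = -4 + l$
$D = 17$ ($D = 3 - \left(6 + 4 \left(-5\right)\right) = 3 - \left(6 - 20\right) = 3 - -14 = 3 + 14 = 17$)
$W{\left(s,S \right)} = -198 + 39 s$
$W{\left(E{\left(14 \right)},D \right)} + n{\left(122,-207 \right)} = \left(-198 + 39 \cdot 1\right) + \left(-4 + 122\right) = \left(-198 + 39\right) + 118 = -159 + 118 = -41$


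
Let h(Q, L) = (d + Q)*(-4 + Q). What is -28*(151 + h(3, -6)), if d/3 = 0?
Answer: -4144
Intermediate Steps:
d = 0 (d = 3*0 = 0)
h(Q, L) = Q*(-4 + Q) (h(Q, L) = (0 + Q)*(-4 + Q) = Q*(-4 + Q))
-28*(151 + h(3, -6)) = -28*(151 + 3*(-4 + 3)) = -28*(151 + 3*(-1)) = -28*(151 - 3) = -28*148 = -4144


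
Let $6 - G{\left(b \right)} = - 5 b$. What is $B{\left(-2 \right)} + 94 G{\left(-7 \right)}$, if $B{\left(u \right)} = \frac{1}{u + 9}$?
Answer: $- \frac{19081}{7} \approx -2725.9$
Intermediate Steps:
$G{\left(b \right)} = 6 + 5 b$ ($G{\left(b \right)} = 6 - - 5 b = 6 + 5 b$)
$B{\left(u \right)} = \frac{1}{9 + u}$
$B{\left(-2 \right)} + 94 G{\left(-7 \right)} = \frac{1}{9 - 2} + 94 \left(6 + 5 \left(-7\right)\right) = \frac{1}{7} + 94 \left(6 - 35\right) = \frac{1}{7} + 94 \left(-29\right) = \frac{1}{7} - 2726 = - \frac{19081}{7}$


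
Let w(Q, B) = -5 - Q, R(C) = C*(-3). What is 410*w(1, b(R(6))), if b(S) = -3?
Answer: -2460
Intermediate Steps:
R(C) = -3*C
410*w(1, b(R(6))) = 410*(-5 - 1*1) = 410*(-5 - 1) = 410*(-6) = -2460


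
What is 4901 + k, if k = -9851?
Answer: -4950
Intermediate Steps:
4901 + k = 4901 - 9851 = -4950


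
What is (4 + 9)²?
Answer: 169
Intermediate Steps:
(4 + 9)² = 13² = 169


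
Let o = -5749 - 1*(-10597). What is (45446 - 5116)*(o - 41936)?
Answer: -1495759040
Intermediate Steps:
o = 4848 (o = -5749 + 10597 = 4848)
(45446 - 5116)*(o - 41936) = (45446 - 5116)*(4848 - 41936) = 40330*(-37088) = -1495759040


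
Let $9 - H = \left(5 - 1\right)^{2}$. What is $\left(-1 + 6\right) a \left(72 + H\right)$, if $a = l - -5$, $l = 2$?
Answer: $2275$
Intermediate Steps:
$a = 7$ ($a = 2 - -5 = 2 + 5 = 7$)
$H = -7$ ($H = 9 - \left(5 - 1\right)^{2} = 9 - 4^{2} = 9 - 16 = -7$)
$\left(-1 + 6\right) a \left(72 + H\right) = \left(-1 + 6\right) 7 \left(72 - 7\right) = 5 \cdot 7 \cdot 65 = 35 \cdot 65 = 2275$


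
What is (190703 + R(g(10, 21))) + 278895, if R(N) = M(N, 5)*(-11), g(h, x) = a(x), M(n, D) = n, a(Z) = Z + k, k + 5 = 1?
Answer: 469411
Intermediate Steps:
k = -4 (k = -5 + 1 = -4)
a(Z) = -4 + Z (a(Z) = Z - 4 = -4 + Z)
g(h, x) = -4 + x
R(N) = -11*N (R(N) = N*(-11) = -11*N)
(190703 + R(g(10, 21))) + 278895 = (190703 - 11*(-4 + 21)) + 278895 = (190703 - 11*17) + 278895 = (190703 - 187) + 278895 = 190516 + 278895 = 469411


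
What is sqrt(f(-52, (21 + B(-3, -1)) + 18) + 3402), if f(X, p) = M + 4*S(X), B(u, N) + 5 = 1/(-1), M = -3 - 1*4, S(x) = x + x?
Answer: 3*sqrt(331) ≈ 54.580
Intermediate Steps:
S(x) = 2*x
M = -7 (M = -3 - 4 = -7)
B(u, N) = -6 (B(u, N) = -5 + 1/(-1) = -5 - 1 = -6)
f(X, p) = -7 + 8*X (f(X, p) = -7 + 4*(2*X) = -7 + 8*X)
sqrt(f(-52, (21 + B(-3, -1)) + 18) + 3402) = sqrt((-7 + 8*(-52)) + 3402) = sqrt((-7 - 416) + 3402) = sqrt(-423 + 3402) = sqrt(2979) = 3*sqrt(331)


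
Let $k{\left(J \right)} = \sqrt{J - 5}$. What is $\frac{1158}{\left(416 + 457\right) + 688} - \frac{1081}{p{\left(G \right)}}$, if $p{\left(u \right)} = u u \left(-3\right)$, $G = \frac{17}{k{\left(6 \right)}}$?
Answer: $\frac{2691427}{1353387} \approx 1.9887$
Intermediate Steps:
$k{\left(J \right)} = \sqrt{-5 + J}$
$G = 17$ ($G = \frac{17}{\sqrt{-5 + 6}} = \frac{17}{\sqrt{1}} = \frac{17}{1} = 17 \cdot 1 = 17$)
$p{\left(u \right)} = - 3 u^{2}$ ($p{\left(u \right)} = u^{2} \left(-3\right) = - 3 u^{2}$)
$\frac{1158}{\left(416 + 457\right) + 688} - \frac{1081}{p{\left(G \right)}} = \frac{1158}{\left(416 + 457\right) + 688} - \frac{1081}{\left(-3\right) 17^{2}} = \frac{1158}{873 + 688} - \frac{1081}{\left(-3\right) 289} = \frac{1158}{1561} - \frac{1081}{-867} = 1158 \cdot \frac{1}{1561} - - \frac{1081}{867} = \frac{1158}{1561} + \frac{1081}{867} = \frac{2691427}{1353387}$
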